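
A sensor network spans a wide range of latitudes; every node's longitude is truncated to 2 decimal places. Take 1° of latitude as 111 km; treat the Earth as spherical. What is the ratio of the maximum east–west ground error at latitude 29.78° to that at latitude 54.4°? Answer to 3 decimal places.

Truncating at 2 decimal places can drop up to a full unit in the last place, so the longitude may be off by as much as 0.01°.
At 29.78°: 0.01° × 111000 × cos 29.78° = 0.01 × 111000 × 0.8679 ≈ 963.41 m.
Error at 54.4° = 0.01° × 111000 × cos 54.4° ≈ 1110 × 0.5821 = 646.16 m.
The ratio reduces to cos 29.78° / cos 54.4° = 0.8679/0.5821 ≈ 1.4910.

1.491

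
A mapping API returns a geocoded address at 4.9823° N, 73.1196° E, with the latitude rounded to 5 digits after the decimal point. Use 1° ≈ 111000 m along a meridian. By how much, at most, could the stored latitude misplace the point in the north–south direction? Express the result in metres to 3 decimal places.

Rounding to 5 decimal places leaves the latitude within ±5e-06° of the true value.
So the N–S error is at most 5e-06 × 111000 = 0.555 m.

0.555 metres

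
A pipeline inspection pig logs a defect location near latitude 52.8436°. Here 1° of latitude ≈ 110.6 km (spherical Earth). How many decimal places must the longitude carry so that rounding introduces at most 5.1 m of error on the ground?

4 decimal places

At 52.8436° one degree of longitude covers 110600 × cos 52.8436° ≈ 110600 × 0.6040 ≈ 66801.6 m.
N decimal places → at most half a unit in the last place, 0.5 × 10⁻ᴺ° = 66801.6/2 × 10⁻ᴺ m.
Need 0.5 × 66801.6 × 10⁻ᴺ ≤ 5.1 → 10⁻ᴺ ≤ 1.527e-04, so N ≥ 3.82.
At 3 places the error can reach 33.4 m, but 4 places keeps it to 3.34 m.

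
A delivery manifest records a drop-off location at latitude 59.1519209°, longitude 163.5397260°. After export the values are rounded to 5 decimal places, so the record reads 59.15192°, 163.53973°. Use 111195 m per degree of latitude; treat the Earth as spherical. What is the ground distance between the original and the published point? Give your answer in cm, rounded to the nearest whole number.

The latitude changed by +0.0000009° and the longitude by -0.0000040°.
N–S: 0.0000009° × 111195 m/° = 0.100076 m.
East–west at this latitude: -0.0000040° × 111195 × cos 59.1519° ≈ -0.0000040 × 57016.7 = -0.228067 m.
Combined displacement = (0.100076² + 0.228067²)^½ ≈ 0.249057 m.
That is 0.249057 m = 24.906 cm.

25 cm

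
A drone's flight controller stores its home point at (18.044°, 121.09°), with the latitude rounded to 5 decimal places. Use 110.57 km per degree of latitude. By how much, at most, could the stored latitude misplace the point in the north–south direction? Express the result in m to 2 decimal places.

Rounding to 5 decimal places leaves the latitude within ±5e-06° of the true value.
Along the meridian that is 5e-06° × 110570 m/° = 0.55285 m.

0.55 m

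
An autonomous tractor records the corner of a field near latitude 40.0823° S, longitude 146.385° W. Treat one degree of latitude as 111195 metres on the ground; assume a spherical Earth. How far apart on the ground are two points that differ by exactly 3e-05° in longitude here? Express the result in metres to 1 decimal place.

2.6 metres

One degree of longitude here spans 111195 × cos 40.0823° = 111195 × 0.7651 ≈ 85077.6 m; 3e-05° of that is 2.55233 m.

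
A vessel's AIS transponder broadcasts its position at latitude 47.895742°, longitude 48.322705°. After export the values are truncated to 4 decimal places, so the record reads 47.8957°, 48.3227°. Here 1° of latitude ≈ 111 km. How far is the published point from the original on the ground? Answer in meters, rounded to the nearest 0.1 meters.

Δlat = 47.895742 − 47.8957 = +0.000042°; Δlon = 48.322705 − 48.3227 = +0.000005°.
N–S: 0.000042° × 111000 m/° = 4.662 m.
East–west at this latitude: 0.000005° × 111000 × cos 47.8957° ≈ 0.000005 × 74423.5 = 0.372118 m.
Distance: √(4.662² + 0.372118²) ≈ 4.67683 m.

4.7 meters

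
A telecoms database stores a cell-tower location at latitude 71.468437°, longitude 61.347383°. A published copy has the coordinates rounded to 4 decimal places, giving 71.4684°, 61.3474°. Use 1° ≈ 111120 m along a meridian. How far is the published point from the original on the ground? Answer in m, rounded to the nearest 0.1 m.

The latitude changed by +0.000037° and the longitude by -0.000017°.
N–S: 0.000037° × 111120 m/° = 4.11144 m.
E–W at 71.4684°: -0.000017° × 111120 × cos 71.4684° = -0.000017 × 111120 × 0.3178 ≈ -0.600389 m.
Distance: √(4.11144² + 0.600389²) ≈ 4.15505 m.

4.2 m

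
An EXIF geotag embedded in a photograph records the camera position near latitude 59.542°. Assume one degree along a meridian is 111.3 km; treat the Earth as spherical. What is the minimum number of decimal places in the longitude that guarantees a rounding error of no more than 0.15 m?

At 59.542° one degree of longitude covers 111300 × cos 59.542° ≈ 111300 × 0.5069 ≈ 56418.7 m.
Rounding to N decimal places gives at most 0.5 × 10⁻ᴺ degrees of error, i.e. 0.5 × 10⁻ᴺ × 56418.7 m.
Need 0.5 × 56418.7 × 10⁻ᴺ ≤ 0.15 → 10⁻ᴺ ≤ 5.317e-06, so N ≥ 5.27.
At 5 places the error can reach 0.282 m, but 6 places keeps it to 0.0282 m.

6 decimal places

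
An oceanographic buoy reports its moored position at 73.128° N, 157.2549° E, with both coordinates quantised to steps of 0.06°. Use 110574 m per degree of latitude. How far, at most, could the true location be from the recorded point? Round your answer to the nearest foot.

11332 feet

With a 0.06° grid the true value lies within half a step, ±0.06°/2 = ±0.03°, of the stored one.
Latitude error → 0.03 × 110574 = 3317.22 m along the meridian.
Longitude error → 0.03 × 110574 × cos 73.128° = 0.03 × 110574 × 0.2902 ≈ 962.772 m.
Combining orthogonally: (3317.22² + 962.772²)^½ ≈ 3454.11 m.
In feet: 3454.11 m ÷ 0.3048 ≈ 11332 ft.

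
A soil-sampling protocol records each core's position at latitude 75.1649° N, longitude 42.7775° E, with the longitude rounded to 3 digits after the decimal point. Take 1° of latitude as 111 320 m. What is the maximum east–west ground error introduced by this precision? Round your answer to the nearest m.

14 m

Rounding to 3 decimal places leaves the longitude within ±0.0005° of the true value.
Parallels shrink by cos φ, so at 75.1649° a degree of longitude is 111320 × 0.2560 ≈ 28502.1 m.
East–west error: 0.0005° × 28502.1 m/° ≈ 14.2511 m.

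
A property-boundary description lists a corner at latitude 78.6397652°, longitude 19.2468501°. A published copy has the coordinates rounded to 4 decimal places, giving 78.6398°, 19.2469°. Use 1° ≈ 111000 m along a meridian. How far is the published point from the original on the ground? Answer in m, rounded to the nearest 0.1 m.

4.0 m

Δlat = 78.6397652 − 78.6398 = -0.0000348°; Δlon = 19.2468501 − 19.2469 = -0.0000499°.
North–south shift: -0.0000348 × 111000 = -3.8628 m.
E–W at 78.6398°: -0.0000499° × 111000 × cos 78.6398° = -0.0000499 × 111000 × 0.1970 ≈ -1.09103 m.
Combined displacement = (3.8628² + 1.09103²)^½ ≈ 4.01392 m.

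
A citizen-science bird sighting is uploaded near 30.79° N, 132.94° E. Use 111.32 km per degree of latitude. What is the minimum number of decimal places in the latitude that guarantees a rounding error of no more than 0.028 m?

One degree of latitude covers 111320 m.
With N decimal places the half-ulp bound is 0.5·10⁻ᴺ°, or 0.5·10⁻ᴺ × 111320 m on the ground.
Need 0.5 × 111320 × 10⁻ᴺ ≤ 0.028 → 10⁻ᴺ ≤ 5.031e-07, so N ≥ 6.30.
N = 6 would give 0.0557 m (too coarse); N = 7 gives 0.00557 m ≤ 0.028 m.

7 decimal places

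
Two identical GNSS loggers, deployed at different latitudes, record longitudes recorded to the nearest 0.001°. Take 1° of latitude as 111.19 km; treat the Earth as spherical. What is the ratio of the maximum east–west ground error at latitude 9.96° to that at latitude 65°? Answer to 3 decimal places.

Rounding to 3 decimal places leaves the longitude within ±0.0005° of the true value.
Error at 9.96° = 0.0005° × 111190 × cos 9.96° ≈ 55.595 × 0.9849 = 54.757 m.
Error at 65° = 0.0005° × 111190 × cos 65° ≈ 55.595 × 0.4226 = 23.495 m.
The ratio reduces to cos 9.96° / cos 65° = 0.9849/0.4226 ≈ 2.3305.

2.331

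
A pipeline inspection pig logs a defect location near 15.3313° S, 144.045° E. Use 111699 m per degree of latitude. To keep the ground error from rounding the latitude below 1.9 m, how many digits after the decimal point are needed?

One degree of latitude covers 111699 m.
N decimal places → at most half a unit in the last place, 0.5 × 10⁻ᴺ° = 111699/2 × 10⁻ᴺ m.
Need 0.5 × 111699 × 10⁻ᴺ ≤ 1.9 → 10⁻ᴺ ≤ 3.402e-05, so N ≥ 4.47.
N = 4 would give 5.58 m (too coarse); N = 5 gives 0.558 m ≤ 1.9 m.

5 decimal places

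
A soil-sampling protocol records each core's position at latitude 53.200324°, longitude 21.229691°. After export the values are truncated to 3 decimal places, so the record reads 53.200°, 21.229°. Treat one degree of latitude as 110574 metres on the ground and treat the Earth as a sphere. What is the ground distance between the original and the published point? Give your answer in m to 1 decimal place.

58.1 m

The latitude changed by +0.000324° and the longitude by +0.000691°.
North–south shift: 0.000324 × 110574 = 35.826 m.
East–west at this latitude: 0.000691° × 110574 × cos 53.2° ≈ 0.000691 × 66236.4 = 45.7694 m.
Combined displacement = (35.826² + 45.7694²)^½ ≈ 58.1235 m.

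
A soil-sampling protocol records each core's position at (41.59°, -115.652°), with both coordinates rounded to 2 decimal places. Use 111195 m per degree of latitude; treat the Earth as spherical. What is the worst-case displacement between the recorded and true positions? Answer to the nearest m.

694 m

Rounding to 2 decimal places leaves each coordinate within ±0.005° of the true value.
N–S: 0.005° × 111195 m/° = 555.975 m.
East–west component at 41.59°: 0.005° × 111195 × cos 41.59° ≈ 0.005 × 83164.3 ≈ 415.821 m.
Worst case both components are at the extreme and orthogonal: √(555.975² + 415.821²) ≈ 694.273 m.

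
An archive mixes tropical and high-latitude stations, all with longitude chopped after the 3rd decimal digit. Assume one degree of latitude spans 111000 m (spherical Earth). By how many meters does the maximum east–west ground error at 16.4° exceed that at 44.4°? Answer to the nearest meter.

27 meters

Truncating at 3 decimal places can drop up to a full unit in the last place, so the longitude may be off by as much as 0.001°.
At 16.4°: 0.001° × 111000 × cos 16.4° = 0.001 × 111000 × 0.9593 ≈ 106.48 m.
Error at 44.4° = 0.001° × 111000 × cos 44.4° ≈ 111 × 0.7145 = 79.306 m.
So the lower-latitude error exceeds the higher by 106.48 − 79.306 = 27.177 m.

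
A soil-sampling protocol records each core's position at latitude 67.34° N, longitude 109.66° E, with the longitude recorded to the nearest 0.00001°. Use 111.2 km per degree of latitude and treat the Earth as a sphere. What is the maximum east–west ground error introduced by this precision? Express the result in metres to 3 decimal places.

Rounding to 5 decimal places leaves the longitude within ±5e-06° of the true value.
At latitude 67.34° a degree of longitude spans 111200 m × cos 67.34° = 111200 × 0.3853 ≈ 42841.1 m.
Maximum E–W displacement: 5e-06 × 42841.1 = 0.214206 m.

0.214 metres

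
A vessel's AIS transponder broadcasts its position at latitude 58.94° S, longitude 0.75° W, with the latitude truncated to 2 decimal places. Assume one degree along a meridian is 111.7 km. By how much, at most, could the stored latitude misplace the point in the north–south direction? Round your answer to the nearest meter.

Truncating at 2 decimal places can drop up to a full unit in the last place, so the latitude may be off by as much as 0.01°.
Along the meridian that is 0.01° × 111700 m/° = 1117 m.

1117 meters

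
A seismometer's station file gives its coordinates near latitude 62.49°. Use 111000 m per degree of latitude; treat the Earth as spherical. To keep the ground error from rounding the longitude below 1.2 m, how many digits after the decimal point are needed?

5

At 62.49° one degree of longitude covers 111000 × cos 62.49° ≈ 111000 × 0.4619 ≈ 51271.3 m.
Rounding to N decimal places gives at most 0.5 × 10⁻ᴺ degrees of error, i.e. 0.5 × 10⁻ᴺ × 51271.3 m.
Need 0.5 × 51271.3 × 10⁻ᴺ ≤ 1.2 → 10⁻ᴺ ≤ 4.681e-05, so N ≥ 4.33.
At 4 places the error can reach 2.56 m, but 5 places keeps it to 0.256 m.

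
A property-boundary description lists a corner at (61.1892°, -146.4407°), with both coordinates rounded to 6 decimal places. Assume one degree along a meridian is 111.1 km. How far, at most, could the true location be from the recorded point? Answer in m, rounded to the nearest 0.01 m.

Rounding to 6 decimal places leaves each coordinate within ±5e-07° of the true value.
North–south component: 5e-07° × 111100 = 0.05555 m.
Longitude error → 5e-07 × 111100 × cos 61.1892° = 5e-07 × 111100 × 0.4819 ≈ 0.0267706 m.
The two errors are perpendicular, so the maximum displacement is √(0.05555² + 0.0267706²) ≈ 0.0616641 m.

0.06 m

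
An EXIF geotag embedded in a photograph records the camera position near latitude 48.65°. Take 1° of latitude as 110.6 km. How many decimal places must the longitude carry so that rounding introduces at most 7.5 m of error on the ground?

At 48.65° one degree of longitude covers 110600 × cos 48.65° ≈ 110600 × 0.6607 ≈ 73068.7 m.
With N decimal places the half-ulp bound is 0.5·10⁻ᴺ°, or 0.5·10⁻ᴺ × 73068.7 m on the ground.
Setting 36534.3 × 10⁻ᴺ ≤ 7.5 gives 10ᴺ ≥ 4871, i.e. N ≥ 3.69.
So 4 decimal places suffice (3.65 m); 3 would allow up to 36.5 m.

4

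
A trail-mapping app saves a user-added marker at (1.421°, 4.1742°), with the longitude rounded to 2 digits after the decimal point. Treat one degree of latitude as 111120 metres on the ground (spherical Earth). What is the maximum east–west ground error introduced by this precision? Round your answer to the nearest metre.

555 metres

Rounding to 2 decimal places leaves the longitude within ±0.005° of the true value.
Parallels shrink by cos φ, so at 1.421° a degree of longitude is 111120 × 0.9997 ≈ 111086 m.
East–west error: 0.005° × 111086 m/° ≈ 555.429 m.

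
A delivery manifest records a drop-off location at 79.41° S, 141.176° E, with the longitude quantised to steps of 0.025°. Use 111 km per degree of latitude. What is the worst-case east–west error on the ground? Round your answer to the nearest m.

With a 0.025° grid the true value lies within half a step, ±0.025°/2 = ±0.0125°, of the stored one.
One degree of longitude at 79.41° is 111000 × cos 79.41° ≈ 111000 × 0.1838 = 20399.6 m.
Maximum E–W displacement: 0.0125 × 20399.6 = 254.994 m.

255 m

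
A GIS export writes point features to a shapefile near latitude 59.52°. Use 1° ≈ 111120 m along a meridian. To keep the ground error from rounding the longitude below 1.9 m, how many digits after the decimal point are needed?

5 decimal places

At 59.52° one degree of longitude covers 111120 × cos 59.52° ≈ 111120 × 0.5072 ≈ 56364.2 m.
Rounding to N decimal places gives at most 0.5 × 10⁻ᴺ degrees of error, i.e. 0.5 × 10⁻ᴺ × 56364.2 m.
Setting 28182.1 × 10⁻ᴺ ≤ 1.9 gives 10ᴺ ≥ 1.483e+04, i.e. N ≥ 4.17.
N = 4 would give 2.82 m (too coarse); N = 5 gives 0.282 m ≤ 1.9 m.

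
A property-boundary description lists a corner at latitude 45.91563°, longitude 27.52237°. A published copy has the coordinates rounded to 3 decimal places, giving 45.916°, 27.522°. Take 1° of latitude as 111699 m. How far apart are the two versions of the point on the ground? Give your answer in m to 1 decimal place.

50.3 m

The latitude changed by -0.00037° and the longitude by +0.00037°.
N–S: -0.00037° × 111699 m/° = -41.3286 m.
East–west at this latitude: 0.00037° × 111699 × cos 45.916° ≈ 0.00037 × 77710.4 = 28.7528 m.
Combined displacement = (41.3286² + 28.7528²)^½ ≈ 50.3466 m.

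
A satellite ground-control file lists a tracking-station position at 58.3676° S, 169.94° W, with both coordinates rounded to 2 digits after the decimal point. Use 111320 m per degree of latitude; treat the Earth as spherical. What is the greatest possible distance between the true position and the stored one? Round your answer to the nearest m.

Rounding to 2 decimal places leaves each coordinate within ±0.005° of the true value.
N–S: 0.005° × 111320 m/° = 556.6 m.
East–west component at 58.3676°: 0.005° × 111320 × cos 58.3676° ≈ 0.005 × 58383.7 ≈ 291.919 m.
The two errors are perpendicular, so the maximum displacement is √(556.6² + 291.919²) ≈ 628.506 m.

629 m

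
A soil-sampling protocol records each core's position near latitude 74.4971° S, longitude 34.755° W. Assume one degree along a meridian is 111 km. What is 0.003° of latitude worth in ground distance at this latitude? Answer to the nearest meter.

333 meters

0.003° × 111000 m/° = 333 m.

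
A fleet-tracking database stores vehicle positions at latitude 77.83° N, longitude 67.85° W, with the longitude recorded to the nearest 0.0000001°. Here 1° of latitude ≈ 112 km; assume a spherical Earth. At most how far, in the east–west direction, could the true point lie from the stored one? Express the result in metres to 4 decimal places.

Rounding to 7 decimal places leaves the longitude within ±5e-08° of the true value.
At latitude 77.83° a degree of longitude spans 112000 m × cos 77.83° = 112000 × 0.2108 ≈ 23611.1 m.
East–west error: 5e-08° × 23611.1 m/° ≈ 0.00118055 m.

0.0012 metres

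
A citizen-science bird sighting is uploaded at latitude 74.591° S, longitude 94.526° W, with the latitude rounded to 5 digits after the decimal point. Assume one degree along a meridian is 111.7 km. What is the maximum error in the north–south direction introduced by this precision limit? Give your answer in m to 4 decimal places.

Rounding to 5 decimal places leaves the latitude within ±5e-06° of the true value.
North–south distance: 5e-06° × 111700 m/° = 0.5585 m.

0.5585 m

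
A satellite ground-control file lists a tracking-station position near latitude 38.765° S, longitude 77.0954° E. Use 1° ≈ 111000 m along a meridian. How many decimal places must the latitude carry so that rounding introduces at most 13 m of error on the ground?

One degree of latitude covers 111000 m.
Rounding to N decimal places gives at most 0.5 × 10⁻ᴺ degrees of error, i.e. 0.5 × 10⁻ᴺ × 111000 m.
Need 0.5 × 111000 × 10⁻ᴺ ≤ 13 → 10⁻ᴺ ≤ 2.342e-04, so N ≥ 3.63.
N = 3 would give 55.5 m (too coarse); N = 4 gives 5.55 m ≤ 13 m.

4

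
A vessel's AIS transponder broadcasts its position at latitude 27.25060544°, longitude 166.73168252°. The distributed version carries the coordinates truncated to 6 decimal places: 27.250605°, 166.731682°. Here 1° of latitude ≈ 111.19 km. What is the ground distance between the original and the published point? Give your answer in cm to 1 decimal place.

7.1 cm

The latitude changed by +0.00000044° and the longitude by +0.00000052°.
North–south shift: 0.00000044 × 111190 = 0.0489236 m.
E–W at 27.2506°: 0.00000052° × 111190 × cos 27.2506° = 0.00000052 × 111190 × 0.8890 ≈ 0.0514016 m.
Hypotenuse of the two orthogonal shifts: √(0.0489236² + 0.0514016²) = 0.0709623 m.
That is 0.0709623 m = 7.0962 cm.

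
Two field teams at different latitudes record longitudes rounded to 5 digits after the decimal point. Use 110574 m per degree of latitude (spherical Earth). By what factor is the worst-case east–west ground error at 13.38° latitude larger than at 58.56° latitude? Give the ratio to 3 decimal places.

Rounding to 5 decimal places leaves the longitude within ±5e-06° of the true value.
Error at 13.38° = 5e-06° × 110574 × cos 13.38° ≈ 0.55287 × 0.9729 = 0.53786 m.
At 58.56°: 5e-06° × 110574 × cos 58.56° = 5e-06 × 110574 × 0.5216 ≈ 0.28838 m.
The ratio reduces to cos 13.38° / cos 58.56° = 0.9729/0.5216 ≈ 1.8651.

1.865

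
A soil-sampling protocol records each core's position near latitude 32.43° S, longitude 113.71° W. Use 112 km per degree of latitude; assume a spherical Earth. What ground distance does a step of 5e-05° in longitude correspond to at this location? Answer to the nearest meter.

5 meters

At 32.43° a degree of longitude is 112000 × cos 32.43° ≈ 94533.3 m, so 5e-05° corresponds to 4.72666 m.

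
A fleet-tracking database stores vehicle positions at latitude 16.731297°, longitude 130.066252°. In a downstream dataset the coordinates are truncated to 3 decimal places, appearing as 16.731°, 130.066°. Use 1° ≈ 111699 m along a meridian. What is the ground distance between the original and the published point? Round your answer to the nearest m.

The latitude changed by +0.000297° and the longitude by +0.000252°.
North–south shift: 0.000297 × 111699 = 33.1746 m.
East–west at this latitude: 0.000252° × 111699 × cos 16.731° ≈ 0.000252 × 106970 = 26.9565 m.
Hypotenuse of the two orthogonal shifts: √(33.1746² + 26.9565²) = 42.7459 m.

43 m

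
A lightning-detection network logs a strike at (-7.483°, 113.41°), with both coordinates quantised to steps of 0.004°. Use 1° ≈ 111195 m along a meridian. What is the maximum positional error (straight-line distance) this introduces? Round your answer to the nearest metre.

With a 0.004° grid the true value lies within half a step, ±0.004°/2 = ±0.002°, of the stored one.
N–S: 0.002° × 111195 m/° = 222.39 m.
E–W at 7.483°: 0.002° × 111195 × cos 7.483° = 0.002 × 111195 × 0.9915 ≈ 220.496 m.
Combining orthogonally: (222.39² + 220.496²)^½ ≈ 313.171 m.

313 metres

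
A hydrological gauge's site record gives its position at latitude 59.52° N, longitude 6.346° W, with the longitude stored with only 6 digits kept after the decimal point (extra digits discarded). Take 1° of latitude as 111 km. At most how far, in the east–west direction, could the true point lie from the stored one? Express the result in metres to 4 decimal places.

Truncating at 6 decimal places can drop up to a full unit in the last place, so the longitude may be off by as much as 1e-06°.
At latitude 59.52° a degree of longitude spans 111000 m × cos 59.52° = 111000 × 0.5072 ≈ 56303.4 m.
So at most 1e-06° × 56303.4 ≈ 0.0563034 m east–west.

0.0563 metres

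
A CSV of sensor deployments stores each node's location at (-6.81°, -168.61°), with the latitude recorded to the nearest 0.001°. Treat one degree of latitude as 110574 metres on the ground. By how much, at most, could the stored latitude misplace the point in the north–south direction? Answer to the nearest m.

55 m

Rounding to 3 decimal places leaves the latitude within ±0.0005° of the true value.
North–south distance: 0.0005° × 110574 m/° = 55.287 m.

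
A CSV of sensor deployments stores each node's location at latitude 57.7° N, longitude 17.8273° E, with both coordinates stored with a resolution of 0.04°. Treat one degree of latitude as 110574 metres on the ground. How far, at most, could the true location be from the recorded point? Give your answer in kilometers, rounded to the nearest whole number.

3 kilometers

With a 0.04° grid the true value lies within half a step, ±0.04°/2 = ±0.02°, of the stored one.
Latitude error → 0.02 × 110574 = 2211.48 m along the meridian.
Longitude error → 0.02 × 110574 × cos 57.7° = 0.02 × 110574 × 0.5344 ≈ 1181.71 m.
The two errors are perpendicular, so the maximum displacement is √(2211.48² + 1181.71²) ≈ 2507.41 m.
That is 2507.41 m = 2.5074 km.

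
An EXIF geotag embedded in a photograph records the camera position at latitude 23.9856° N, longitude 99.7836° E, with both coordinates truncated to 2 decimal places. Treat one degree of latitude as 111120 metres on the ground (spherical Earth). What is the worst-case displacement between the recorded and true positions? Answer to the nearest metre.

Truncating at 2 decimal places can drop up to a full unit in the last place, so each coordinate may be off by as much as 0.01°.
Latitude error → 0.01 × 111120 = 1111.2 m along the meridian.
E–W at 23.9856°: 0.01° × 111120 × cos 23.9856° = 0.01 × 111120 × 0.9136 ≈ 1015.25 m.
Worst case both components are at the extreme and orthogonal: √(1111.2² + 1015.25²) ≈ 1505.15 m.

1505 metres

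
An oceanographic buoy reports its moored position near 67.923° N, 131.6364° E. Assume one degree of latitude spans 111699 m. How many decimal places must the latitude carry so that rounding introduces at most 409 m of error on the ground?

One degree of latitude covers 111699 m.
With N decimal places the half-ulp bound is 0.5·10⁻ᴺ°, or 0.5·10⁻ᴺ × 111699 m on the ground.
Setting 55849.5 × 10⁻ᴺ ≤ 409 gives 10ᴺ ≥ 136.6, i.e. N ≥ 2.14.
At 2 places the error can reach 558 m, but 3 places keeps it to 55.8 m.

3 decimal places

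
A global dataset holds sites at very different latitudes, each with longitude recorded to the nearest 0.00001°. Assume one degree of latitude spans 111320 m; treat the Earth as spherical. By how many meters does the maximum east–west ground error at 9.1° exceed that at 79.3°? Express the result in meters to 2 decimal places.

0.45 meters

Rounding to 5 decimal places leaves the longitude within ±5e-06° of the true value.
At 9.1°: 5e-06° × 111320 × cos 9.1° = 5e-06 × 111320 × 0.9874 ≈ 0.54959 m.
At 79.3°: 5e-06° × 111320 × cos 79.3° = 5e-06 × 111320 × 0.1857 ≈ 0.10334 m.
Difference: 0.54959 − 0.10334 = 0.44625 m.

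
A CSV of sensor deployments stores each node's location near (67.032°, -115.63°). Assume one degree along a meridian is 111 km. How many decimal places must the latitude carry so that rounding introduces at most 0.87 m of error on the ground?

5 decimal places

One degree of latitude covers 111000 m.
Rounding to N decimal places gives at most 0.5 × 10⁻ᴺ degrees of error, i.e. 0.5 × 10⁻ᴺ × 111000 m.
Setting 55500 × 10⁻ᴺ ≤ 0.87 gives 10ᴺ ≥ 6.379e+04, i.e. N ≥ 4.80.
N = 4 would give 5.55 m (too coarse); N = 5 gives 0.555 m ≤ 0.87 m.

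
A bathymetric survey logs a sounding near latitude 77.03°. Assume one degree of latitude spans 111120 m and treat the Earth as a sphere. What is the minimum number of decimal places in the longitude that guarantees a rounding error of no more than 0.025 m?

At 77.03° one degree of longitude covers 111120 × cos 77.03° ≈ 111120 × 0.2244 ≈ 24939.9 m.
N decimal places → at most half a unit in the last place, 0.5 × 10⁻ᴺ° = 24939.9/2 × 10⁻ᴺ m.
Need 0.5 × 24939.9 × 10⁻ᴺ ≤ 0.025 → 10⁻ᴺ ≤ 2.005e-06, so N ≥ 5.70.
So 6 decimal places suffice (0.0125 m); 5 would allow up to 0.125 m.

6 decimal places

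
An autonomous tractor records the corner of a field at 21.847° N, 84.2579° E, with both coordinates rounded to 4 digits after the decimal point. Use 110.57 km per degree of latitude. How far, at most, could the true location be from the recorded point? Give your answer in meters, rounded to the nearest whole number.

8 meters

Rounding to 4 decimal places leaves each coordinate within ±5e-05° of the true value.
North–south component: 5e-05° × 110570 = 5.5285 m.
Longitude error → 5e-05 × 110570 × cos 21.847° = 5e-05 × 110570 × 0.9282 ≈ 5.13145 m.
Worst case both components are at the extreme and orthogonal: √(5.5285² + 5.13145²) ≈ 7.54295 m.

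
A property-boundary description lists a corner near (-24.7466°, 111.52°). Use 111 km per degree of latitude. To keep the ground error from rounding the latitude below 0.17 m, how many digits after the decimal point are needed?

One degree of latitude covers 111000 m.
With N decimal places the half-ulp bound is 0.5·10⁻ᴺ°, or 0.5·10⁻ᴺ × 111000 m on the ground.
Need 0.5 × 111000 × 10⁻ᴺ ≤ 0.17 → 10⁻ᴺ ≤ 3.063e-06, so N ≥ 5.51.
So 6 decimal places suffice (0.0555 m); 5 would allow up to 0.555 m.

6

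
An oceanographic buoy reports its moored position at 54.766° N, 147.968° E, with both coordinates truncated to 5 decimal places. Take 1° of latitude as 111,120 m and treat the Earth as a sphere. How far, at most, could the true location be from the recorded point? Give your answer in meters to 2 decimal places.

1.28 meters

Truncating at 5 decimal places can drop up to a full unit in the last place, so each coordinate may be off by as much as 1e-05°.
N–S: 1e-05° × 111120 m/° = 1.1112 m.
East–west component at 54.766°: 1e-05° × 111120 × cos 54.766° ≈ 1e-05 × 64107 ≈ 0.64107 m.
Combining orthogonally: (1.1112² + 0.64107²)^½ ≈ 1.28286 m.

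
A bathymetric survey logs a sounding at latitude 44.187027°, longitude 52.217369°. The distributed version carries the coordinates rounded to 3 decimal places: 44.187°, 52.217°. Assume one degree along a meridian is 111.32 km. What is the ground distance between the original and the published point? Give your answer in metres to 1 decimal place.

29.6 metres

The latitude changed by +0.000027° and the longitude by +0.000369°.
North–south shift: 0.000027 × 111320 = 3.00564 m.
East–west at this latitude: 0.000369° × 111320 × cos 44.187° ≈ 0.000369 × 79824.1 = 29.4551 m.
Combined displacement = (3.00564² + 29.4551²)^½ ≈ 29.608 m.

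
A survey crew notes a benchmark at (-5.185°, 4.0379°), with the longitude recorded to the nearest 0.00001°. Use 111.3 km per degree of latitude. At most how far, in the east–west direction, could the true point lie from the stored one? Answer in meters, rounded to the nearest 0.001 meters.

0.554 meters

Rounding to 5 decimal places leaves the longitude within ±5e-06° of the true value.
One degree of longitude at 5.185° is 111300 × cos 5.185° ≈ 111300 × 0.9959 = 110845 m.
East–west error: 5e-06° × 110845 m/° ≈ 0.554223 m.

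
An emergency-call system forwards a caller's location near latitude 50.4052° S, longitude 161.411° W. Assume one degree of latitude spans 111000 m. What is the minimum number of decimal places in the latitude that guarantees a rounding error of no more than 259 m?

One degree of latitude covers 111000 m.
Rounding to N decimal places gives at most 0.5 × 10⁻ᴺ degrees of error, i.e. 0.5 × 10⁻ᴺ × 111000 m.
Setting 55500 × 10⁻ᴺ ≤ 259 gives 10ᴺ ≥ 214.3, i.e. N ≥ 2.33.
So 3 decimal places suffice (55.5 m); 2 would allow up to 555 m.

3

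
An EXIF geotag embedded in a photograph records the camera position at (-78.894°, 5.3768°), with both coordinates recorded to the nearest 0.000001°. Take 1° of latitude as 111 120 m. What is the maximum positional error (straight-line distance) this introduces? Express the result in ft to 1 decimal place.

0.2 ft

Rounding to 6 decimal places leaves each coordinate within ±5e-07° of the true value.
N–S: 5e-07° × 111120 m/° = 0.05556 m.
East–west component at 78.894°: 5e-07° × 111120 × cos 78.894° ≈ 5e-07 × 21404.5 ≈ 0.0107022 m.
Combining orthogonally: (0.05556² + 0.0107022²)^½ ≈ 0.0565814 m.
In feet: 0.0565814 m ÷ 0.3048 ≈ 0.18563 ft.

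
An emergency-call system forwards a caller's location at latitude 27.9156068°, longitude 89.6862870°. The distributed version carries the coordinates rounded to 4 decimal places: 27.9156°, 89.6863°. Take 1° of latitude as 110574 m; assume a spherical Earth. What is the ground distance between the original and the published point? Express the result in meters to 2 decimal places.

Δlat = 27.9156068 − 27.9156 = +0.0000068°; Δlon = 89.6862870 − 89.6863 = -0.0000130°.
North–south shift: 0.0000068 × 110574 = 0.751903 m.
E–W at 27.9156°: -0.0000130° × 110574 × cos 27.9156° = -0.0000130 × 110574 × 0.8836 ≈ -1.2702 m.
Combined displacement = (0.751903² + 1.2702²)^½ ≈ 1.47606 m.

1.48 meters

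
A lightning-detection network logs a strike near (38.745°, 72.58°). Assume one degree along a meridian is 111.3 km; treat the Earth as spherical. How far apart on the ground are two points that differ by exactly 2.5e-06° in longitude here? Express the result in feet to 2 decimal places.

One degree of longitude here spans 111300 × cos 38.745° = 111300 × 0.7799 ≈ 86807.2 m; 2.5e-06° of that is 0.217018 m.
Converting: 0.217018 m × 3.2808 ft/m ≈ 0.712 ft.

0.71 feet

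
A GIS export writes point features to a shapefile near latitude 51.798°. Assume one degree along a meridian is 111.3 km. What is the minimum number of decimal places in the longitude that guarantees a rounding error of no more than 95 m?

At 51.798° one degree of longitude covers 111300 × cos 51.798° ≈ 111300 × 0.6184 ≈ 68831.9 m.
Rounding to N decimal places gives at most 0.5 × 10⁻ᴺ degrees of error, i.e. 0.5 × 10⁻ᴺ × 68831.9 m.
Setting 34416 × 10⁻ᴺ ≤ 95 gives 10ᴺ ≥ 362.3, i.e. N ≥ 2.56.
So 3 decimal places suffice (34.4 m); 2 would allow up to 344 m.

3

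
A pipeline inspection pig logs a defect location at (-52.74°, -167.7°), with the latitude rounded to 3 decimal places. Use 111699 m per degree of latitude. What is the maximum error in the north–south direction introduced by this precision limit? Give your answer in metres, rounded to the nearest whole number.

Rounding to 3 decimal places leaves the latitude within ±0.0005° of the true value.
Along the meridian that is 0.0005° × 111699 m/° = 55.8495 m.

56 metres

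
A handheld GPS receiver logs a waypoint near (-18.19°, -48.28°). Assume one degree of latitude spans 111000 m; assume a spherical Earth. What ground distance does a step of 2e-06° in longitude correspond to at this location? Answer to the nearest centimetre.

At 18.19° a degree of longitude is 111000 × cos 18.19° ≈ 105453 m, so 2e-06° corresponds to 0.210906 m.
That is 0.210906 m = 21.091 cm.

21 centimetres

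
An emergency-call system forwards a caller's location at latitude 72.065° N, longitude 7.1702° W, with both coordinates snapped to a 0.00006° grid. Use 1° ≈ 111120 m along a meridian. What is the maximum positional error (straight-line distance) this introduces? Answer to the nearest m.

With a 0.00006° grid the true value lies within half a step, ±0.00006°/2 = ±3e-05°, of the stored one.
N–S: 3e-05° × 111120 m/° = 3.3336 m.
E–W at 72.065°: 3e-05° × 111120 × cos 72.065° = 3e-05 × 111120 × 0.3079 ≈ 1.02654 m.
The two errors are perpendicular, so the maximum displacement is √(3.3336² + 1.02654²) ≈ 3.48808 m.

3 m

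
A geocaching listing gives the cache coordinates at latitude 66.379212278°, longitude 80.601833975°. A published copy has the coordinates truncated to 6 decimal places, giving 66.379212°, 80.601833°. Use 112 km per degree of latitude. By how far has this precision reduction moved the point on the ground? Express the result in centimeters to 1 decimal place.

5.4 centimeters

The latitude changed by +0.000000278° and the longitude by +0.000000975°.
North–south shift: 0.000000278 × 112000 = 0.031136 m.
E–W at 66.3792°: 0.000000975° × 112000 × cos 66.3792° = 0.000000975 × 112000 × 0.4007 ≈ 0.0437544 m.
Distance: √(0.031136² + 0.0437544²) ≈ 0.053702 m.
That is 0.053702 m = 5.3702 cm.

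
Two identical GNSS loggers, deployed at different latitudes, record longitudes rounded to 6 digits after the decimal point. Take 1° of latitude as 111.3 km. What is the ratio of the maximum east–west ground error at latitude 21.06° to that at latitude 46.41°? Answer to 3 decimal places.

Rounding to 6 decimal places leaves the longitude within ±5e-07° of the true value.
At 21.06°: 5e-07° × 111300 × cos 21.06° = 5e-07 × 111300 × 0.9332 ≈ 0.051933 m.
Error at 46.41° = 5e-07° × 111300 × cos 46.41° ≈ 0.05565 × 0.6895 = 0.03837 m.
The ratio reduces to cos 21.06° / cos 46.41° = 0.9332/0.6895 ≈ 1.3535.

1.353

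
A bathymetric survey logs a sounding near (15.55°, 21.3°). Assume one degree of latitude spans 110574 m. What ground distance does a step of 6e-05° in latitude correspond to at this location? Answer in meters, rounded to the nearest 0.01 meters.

6.63 meters

6e-05° × 110574 m/° = 6.63444 m.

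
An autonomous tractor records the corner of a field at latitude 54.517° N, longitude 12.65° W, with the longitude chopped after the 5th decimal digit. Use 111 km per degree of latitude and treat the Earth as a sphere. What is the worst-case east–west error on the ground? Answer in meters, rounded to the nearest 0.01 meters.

Truncating at 5 decimal places can drop up to a full unit in the last place, so the longitude may be off by as much as 1e-05°.
Parallels shrink by cos φ, so at 54.517° a degree of longitude is 111000 × 0.5805 ≈ 64431.2 m.
So at most 1e-05° × 64431.2 ≈ 0.644312 m east–west.

0.64 meters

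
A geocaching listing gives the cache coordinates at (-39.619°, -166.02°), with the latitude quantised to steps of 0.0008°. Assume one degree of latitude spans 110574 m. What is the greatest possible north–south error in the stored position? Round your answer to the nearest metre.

With a 0.0008° grid the true value lies within half a step, ±0.0008°/2 = ±0.0004°, of the stored one.
So the N–S error is at most 0.0004 × 110574 = 44.2296 m.

44 metres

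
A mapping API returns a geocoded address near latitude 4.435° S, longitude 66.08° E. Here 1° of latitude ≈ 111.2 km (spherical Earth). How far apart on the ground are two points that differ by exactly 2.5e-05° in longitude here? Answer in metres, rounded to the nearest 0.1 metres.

2.8 metres

2.5e-05° of longitude at 4.435° is 2.5e-05 × 111200 × cos 4.435° ≈ 2.5e-05 × 110867 = 2.77168 m.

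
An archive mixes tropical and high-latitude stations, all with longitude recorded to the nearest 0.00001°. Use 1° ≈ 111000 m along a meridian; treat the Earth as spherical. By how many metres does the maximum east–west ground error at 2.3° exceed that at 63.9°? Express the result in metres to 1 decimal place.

0.3 metres

Rounding to 5 decimal places leaves the longitude within ±5e-06° of the true value.
At 2.3°: 5e-06° × 111000 × cos 2.3° = 5e-06 × 111000 × 0.9992 ≈ 0.55455 m.
At 63.9°: 5e-06° × 111000 × cos 63.9° = 5e-06 × 111000 × 0.4399 ≈ 0.24417 m.
Difference: 0.55455 − 0.24417 = 0.31039 m.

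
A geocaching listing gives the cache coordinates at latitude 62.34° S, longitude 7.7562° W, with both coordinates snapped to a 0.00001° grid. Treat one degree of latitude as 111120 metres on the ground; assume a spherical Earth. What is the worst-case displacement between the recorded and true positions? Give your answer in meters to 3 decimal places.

With a 0.00001° grid the true value lies within half a step, ±0.00001°/2 = ±5e-06°, of the stored one.
N–S: 5e-06° × 111120 m/° = 0.5556 m.
Longitude error → 5e-06 × 111120 × cos 62.34° = 5e-06 × 111120 × 0.4642 ≈ 0.257923 m.
Combining orthogonally: (0.5556² + 0.257923²)^½ ≈ 0.612548 m.

0.613 meters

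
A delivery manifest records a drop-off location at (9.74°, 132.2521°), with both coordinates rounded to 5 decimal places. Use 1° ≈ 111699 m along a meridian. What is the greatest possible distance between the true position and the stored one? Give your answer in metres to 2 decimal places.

Rounding to 5 decimal places leaves each coordinate within ±5e-06° of the true value.
N–S: 5e-06° × 111699 m/° = 0.558495 m.
East–west component at 9.74°: 5e-06° × 111699 × cos 9.74° ≈ 5e-06 × 110089 ≈ 0.550445 m.
Worst case both components are at the extreme and orthogonal: √(0.558495² + 0.550445²) ≈ 0.784159 m.

0.78 metres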